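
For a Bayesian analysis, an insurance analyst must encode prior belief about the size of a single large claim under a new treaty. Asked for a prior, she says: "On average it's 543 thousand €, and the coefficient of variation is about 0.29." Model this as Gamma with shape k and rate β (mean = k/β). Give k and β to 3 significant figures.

For Gamma(k, rate β): mean = k/β, variance = k/β², so CV = 1/√k.
CV = 0.29, hence k = 1/CV² = 11.9.
Then β = k/mean = 11.9/543 = 0.0219.

k ≈ 11.9, β ≈ 0.0219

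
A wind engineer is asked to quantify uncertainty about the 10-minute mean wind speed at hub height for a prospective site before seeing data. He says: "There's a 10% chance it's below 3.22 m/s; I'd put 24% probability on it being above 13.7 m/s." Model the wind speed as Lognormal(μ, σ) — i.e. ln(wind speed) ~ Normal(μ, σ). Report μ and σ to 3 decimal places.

μ ≈ 2.103, σ ≈ 0.728

If T ~ Lognormal(μ,σ) then ln T ~ Normal(μ,σ), so the p-quantile of ln T is μ + z_p·σ.
ln(3.22) = 1.169 and ln(13.7) = 2.617; z_{0.1} = -1.282, z_{0.76} = 0.7063.
σ = (2.617 − 1.169)/(0.7063 − (-1.282)) = 0.728.
μ = 1.169 − (-1.282)·0.728 = 2.103.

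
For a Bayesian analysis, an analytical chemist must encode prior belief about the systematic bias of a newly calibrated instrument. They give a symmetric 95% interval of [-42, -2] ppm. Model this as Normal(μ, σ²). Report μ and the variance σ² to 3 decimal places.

μ = -22.000, σ² = 104.127

A symmetric 95% interval runs μ ± z·σ with z = 1.96.
Half-width = 20, so σ = 20/1.96 = 10.2043 and σ² = 104.127.
μ is the interval midpoint, -22.000.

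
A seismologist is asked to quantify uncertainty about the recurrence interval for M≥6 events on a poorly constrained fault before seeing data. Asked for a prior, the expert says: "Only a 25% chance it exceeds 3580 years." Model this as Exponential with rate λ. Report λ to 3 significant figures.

λ ≈ 0.000387

P(T > 3580.0) = e^(−λ·3580.0) = 0.25, so λ = −ln(0.25)/3580.0 = 0.000387.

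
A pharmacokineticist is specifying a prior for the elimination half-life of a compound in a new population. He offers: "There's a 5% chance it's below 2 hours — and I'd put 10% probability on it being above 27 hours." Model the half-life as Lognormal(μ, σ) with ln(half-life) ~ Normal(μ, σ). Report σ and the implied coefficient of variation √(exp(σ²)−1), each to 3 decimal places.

σ ≈ 0.889, CV ≈ 1.098

If T ~ Lognormal(μ,σ) then ln T ~ Normal(μ,σ), so the p-quantile of ln T is μ + z_p·σ.
ln(2) = 0.6931 and ln(27) = 3.296; z_{0.05} = -1.645, z_{0.9} = 1.282.
σ = (3.296 − 0.6931)/(1.282 − (-1.645)) = 0.889.
μ = 0.6931 − (-1.645)·0.889 = 2.156.
CV = √(exp(σ²)−1) = √(exp(0.7910)−1) = 1.098.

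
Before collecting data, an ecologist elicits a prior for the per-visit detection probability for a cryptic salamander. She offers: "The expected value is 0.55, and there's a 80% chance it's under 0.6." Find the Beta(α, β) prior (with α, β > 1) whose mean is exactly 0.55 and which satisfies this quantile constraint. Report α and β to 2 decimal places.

α ≈ 38.85, β ≈ 31.79

With mean 0.55 fixed, write α = 0.55s, β = 0.45s where s = α+β.
Need P(θ < 0.6) = 0.8 under Beta(0.55s, 0.45s). Normal approximation: (q−m)/√(m(1−m)/s) ≈ z_{0.8} = 0.842, so s ≈ 0.55·0.45·(0.842)²/(0.6−0.55)² = 70.1.
At s = 70.1: P(θ<0.6) ≈ 0.799. Adjusting to match 0.8 gives s ≈ 70.63.
So α = 0.55·70.63 ≈ 38.85, β = 0.45·70.63 ≈ 31.79.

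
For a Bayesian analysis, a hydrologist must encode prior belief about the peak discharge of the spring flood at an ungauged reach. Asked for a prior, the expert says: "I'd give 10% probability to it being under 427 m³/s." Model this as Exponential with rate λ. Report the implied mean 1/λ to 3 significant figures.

mean ≈ 4050 m³/s

P(T < 427.0) = 1 − e^(−λ·427.0) = 0.1, so λ = −ln(1−0.1)/427.0 = −ln(0.9)/427.0 = 0.000247.
Mean = 1/λ = 4050 m³/s.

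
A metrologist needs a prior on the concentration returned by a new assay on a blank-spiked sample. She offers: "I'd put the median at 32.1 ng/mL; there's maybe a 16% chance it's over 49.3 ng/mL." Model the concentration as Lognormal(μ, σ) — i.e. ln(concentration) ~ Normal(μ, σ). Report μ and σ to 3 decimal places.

μ ≈ 3.469, σ ≈ 0.431

If T ~ Lognormal(μ,σ) then ln T ~ Normal(μ,σ), so the p-quantile of ln T is μ + z_p·σ.
ln(32.1) = 3.469 and ln(49.3) = 3.898; z_{0.5} = 0, z_{0.84} = 0.9945.
σ = (3.898 − 3.469)/(0.9945 − (0)) = 0.431.
μ = 3.469 − (0)·0.431 = 3.469.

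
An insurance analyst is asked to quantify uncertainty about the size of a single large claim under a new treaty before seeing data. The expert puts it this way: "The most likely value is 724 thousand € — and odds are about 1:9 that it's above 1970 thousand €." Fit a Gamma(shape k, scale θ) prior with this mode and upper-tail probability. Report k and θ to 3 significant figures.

k ≈ 2.91, θ ≈ 379

Gamma(k,θ) with k>1 has mode (k−1)θ, so θ = 724/(k−1).
Need P(X < 1970) = 0.9 with θ tied to k this way. Start at k = 2, θ = 724: P(X<1970) ≈ 0.755.
Too low — raise k to concentrate. Iterating converges to k ≈ 2.91.
Then θ = 724/(2.91−1) ≈ 379.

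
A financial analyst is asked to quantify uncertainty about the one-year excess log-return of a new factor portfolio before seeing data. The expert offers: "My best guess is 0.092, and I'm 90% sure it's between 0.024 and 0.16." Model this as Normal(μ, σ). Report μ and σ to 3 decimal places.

μ = 0.092, σ = 0.041

A symmetric 90% interval runs μ ± z·σ with z = 1.645.
Half-width = 0.068, so σ = 0.068/1.645 = 0.041.
μ is the stated best guess, 0.092.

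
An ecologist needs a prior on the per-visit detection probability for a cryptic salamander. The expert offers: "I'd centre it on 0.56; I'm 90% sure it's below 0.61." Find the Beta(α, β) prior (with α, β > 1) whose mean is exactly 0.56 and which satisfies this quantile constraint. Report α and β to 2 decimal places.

α ≈ 89.87, β ≈ 70.62

With mean 0.56 fixed, write α = 0.56s, β = 0.44s where s = α+β.
Need P(θ < 0.61) = 0.9 under Beta(0.56s, 0.44s). Normal approximation: (q−m)/√(m(1−m)/s) ≈ z_{0.9} = 1.28, so s ≈ 0.56·0.44·(1.28)²/(0.61−0.56)² = 161.9.
At s = 161.9: P(θ<0.61) ≈ 0.901. Adjusting to match 0.9 gives s ≈ 160.49.
So α = 0.56·160.49 ≈ 89.87, β = 0.44·160.49 ≈ 70.62.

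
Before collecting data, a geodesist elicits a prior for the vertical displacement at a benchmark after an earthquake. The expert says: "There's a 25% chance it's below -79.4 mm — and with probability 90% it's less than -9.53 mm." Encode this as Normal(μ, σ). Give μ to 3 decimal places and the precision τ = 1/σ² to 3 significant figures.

For Normal(μ,σ), the p-quantile is μ + z_p·σ. Here z_{0.25} = -0.6745, z_{0.9} = 1.282.
So -79.4 = μ − 0.6745σ and -9.53 = μ + 1.282σ.
Subtracting: σ = (-9.53 − -79.4)/(1.282 − (-0.6745)) = 35.720.
Then μ = -79.4 − (-0.6745)·35.720 = -55.307.
Precision τ = 1/σ² = 1/35.72² = 0.000784.

μ = -55.307, τ = 0.000784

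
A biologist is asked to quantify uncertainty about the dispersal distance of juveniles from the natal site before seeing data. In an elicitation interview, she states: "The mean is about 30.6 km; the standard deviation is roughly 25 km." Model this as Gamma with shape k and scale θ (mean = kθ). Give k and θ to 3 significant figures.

For Gamma(k, scale θ): mean = kθ, variance = kθ², so CV = 1/√k.
CV = SD/mean = 25/30.6 = 0.817, hence k = 1/CV² = 1.5.
Then θ = mean/k = 30.6/1.5 = 20.4.

k ≈ 1.5, θ ≈ 20.4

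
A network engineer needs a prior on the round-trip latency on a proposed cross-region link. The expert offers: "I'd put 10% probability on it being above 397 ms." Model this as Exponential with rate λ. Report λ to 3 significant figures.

P(T > 397.0) = e^(−λ·397.0) = 0.1, so λ = −ln(0.1)/397.0 = 0.0058.

λ ≈ 0.0058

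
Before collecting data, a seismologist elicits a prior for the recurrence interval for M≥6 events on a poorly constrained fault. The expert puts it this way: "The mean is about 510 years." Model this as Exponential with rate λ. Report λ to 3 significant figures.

Exponential mean = 1/λ, so λ = 1/510.0 = 0.00196.

λ ≈ 0.00196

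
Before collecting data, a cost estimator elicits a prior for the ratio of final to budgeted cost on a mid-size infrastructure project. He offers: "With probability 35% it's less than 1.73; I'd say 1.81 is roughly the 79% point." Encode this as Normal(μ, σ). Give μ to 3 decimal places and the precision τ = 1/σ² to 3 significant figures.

For Normal(μ,σ), the p-quantile is μ + z_p·σ. Here z_{0.35} = -0.3853, z_{0.79} = 0.8064.
So 1.73 = μ − 0.3853σ and 1.81 = μ + 0.8064σ.
Subtracting: σ = (1.81 − 1.73)/(0.8064 − (-0.3853)) = 0.067.
Then μ = 1.73 − (-0.3853)·0.067 = 1.756.
Precision τ = 1/σ² = 1/0.06713² = 222.

μ = 1.756, τ = 222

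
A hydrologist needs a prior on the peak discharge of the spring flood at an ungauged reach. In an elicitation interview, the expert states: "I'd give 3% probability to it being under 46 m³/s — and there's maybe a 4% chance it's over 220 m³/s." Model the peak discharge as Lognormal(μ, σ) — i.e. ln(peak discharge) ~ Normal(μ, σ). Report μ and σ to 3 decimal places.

If T ~ Lognormal(μ,σ) then ln T ~ Normal(μ,σ), so the p-quantile of ln T is μ + z_p·σ.
ln(46) = 3.829 and ln(220) = 5.394; z_{0.03} = -1.881, z_{0.96} = 1.751.
σ = (5.394 − 3.829)/(1.751 − (-1.881)) = 0.431.
μ = 3.829 − (-1.881)·0.431 = 4.639.

μ ≈ 4.639, σ ≈ 0.431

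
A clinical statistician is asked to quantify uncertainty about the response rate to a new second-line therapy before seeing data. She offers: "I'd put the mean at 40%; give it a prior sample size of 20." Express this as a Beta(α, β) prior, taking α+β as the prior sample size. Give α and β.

Under the effective-sample-size interpretation, Beta(α, β) has prior mean α/(α+β) and prior sample size α+β.
So α+β = 20 and α/(α+β) = 0.4, giving α = 0.4·20 = 8 and β = 20 − 8 = 12.

α = 8, β = 12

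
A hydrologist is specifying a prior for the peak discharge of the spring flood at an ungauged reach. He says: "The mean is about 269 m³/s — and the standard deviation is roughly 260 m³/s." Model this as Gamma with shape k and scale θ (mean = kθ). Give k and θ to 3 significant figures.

k ≈ 1.07, θ ≈ 251

For Gamma(k, scale θ): mean = kθ, variance = kθ², so CV = 1/√k.
CV = SD/mean = 260/269 = 0.9665, hence k = 1/CV² = 1.07.
Then θ = mean/k = 269/1.07 = 251.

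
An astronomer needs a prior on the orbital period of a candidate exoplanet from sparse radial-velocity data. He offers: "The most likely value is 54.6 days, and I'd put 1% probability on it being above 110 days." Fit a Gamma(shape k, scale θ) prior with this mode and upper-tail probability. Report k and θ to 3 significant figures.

k ≈ 11, θ ≈ 5.46

Gamma(k,θ) with k>1 has mode (k−1)θ, so θ = 54.6/(k−1).
Need P(X < 110) = 0.99 with θ tied to k this way. Start at k = 2, θ = 54.6: P(X<110) ≈ 0.598.
Too low — raise k to concentrate. Iterating converges to k ≈ 11.
Then θ = 54.6/(11−1) ≈ 5.46.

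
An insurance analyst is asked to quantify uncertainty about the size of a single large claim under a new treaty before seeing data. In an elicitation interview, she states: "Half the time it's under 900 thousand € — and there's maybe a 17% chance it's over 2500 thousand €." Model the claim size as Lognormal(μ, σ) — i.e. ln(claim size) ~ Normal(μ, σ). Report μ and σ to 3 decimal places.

μ ≈ 6.802, σ ≈ 1.071

If T ~ Lognormal(μ,σ) then ln T ~ Normal(μ,σ), so the p-quantile of ln T is μ + z_p·σ.
ln(900) = 6.802 and ln(2500) = 7.824; z_{0.5} = 0, z_{0.83} = 0.9542.
σ = (7.824 − 6.802)/(0.9542 − (0)) = 1.071.
μ = 6.802 − (0)·1.071 = 6.802.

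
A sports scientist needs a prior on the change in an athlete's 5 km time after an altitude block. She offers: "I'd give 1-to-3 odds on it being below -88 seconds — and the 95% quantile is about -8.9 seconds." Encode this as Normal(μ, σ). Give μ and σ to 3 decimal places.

The p-quantile of Normal(μ,σ) is μ + z_p·σ, with z_{0.25} = -0.6745 and z_{0.95} = 1.645.
Eliminate σ: μ = (z₂·x₁ − z₁·x₂)/(z₂ − z₁) = (1.645·-88 − (-0.6745)·-8.9)/2.319 = -64.997.
Then σ = (x₂ − x₁)/(z₂ − z₁) = (-8.9 − -88)/2.319 = 34.104.

μ = -64.997, σ = 34.104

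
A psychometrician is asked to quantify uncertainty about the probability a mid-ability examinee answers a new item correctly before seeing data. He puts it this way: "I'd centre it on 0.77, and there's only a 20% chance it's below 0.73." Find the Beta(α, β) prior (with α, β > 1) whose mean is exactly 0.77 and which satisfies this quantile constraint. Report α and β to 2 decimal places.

With mean 0.77 fixed, write α = 0.77s, β = 0.23s where s = α+β.
Need P(θ < 0.73) = 0.2 under Beta(0.77s, 0.23s). Normal approximation: (q−m)/√(m(1−m)/s) ≈ z_{0.2} = -0.842, so s ≈ 0.77·0.23·(-0.842)²/(0.73−0.77)² = 78.4.
At s = 78.4: P(θ<0.73) ≈ 0.196. Adjusting to match 0.2 gives s ≈ 75.35.
So α = 0.77·75.35 ≈ 58.02, β = 0.23·75.35 ≈ 17.33.

α ≈ 58.02, β ≈ 17.33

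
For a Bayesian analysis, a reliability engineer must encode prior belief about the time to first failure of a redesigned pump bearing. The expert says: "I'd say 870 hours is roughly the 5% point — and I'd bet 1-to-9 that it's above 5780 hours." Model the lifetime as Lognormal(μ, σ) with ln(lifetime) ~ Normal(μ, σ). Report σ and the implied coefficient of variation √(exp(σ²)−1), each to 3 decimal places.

σ ≈ 0.647, CV ≈ 0.721

If T ~ Lognormal(μ,σ) then ln T ~ Normal(μ,σ), so the p-quantile of ln T is μ + z_p·σ.
ln(870) = 6.768 and ln(5780) = 8.662; z_{0.05} = -1.645, z_{0.9} = 1.282.
σ = (8.662 − 6.768)/(1.282 − (-1.645)) = 0.647.
μ = 6.768 − (-1.645)·0.647 = 7.833.
CV = √(exp(σ²)−1) = √(exp(0.4187)−1) = 0.721.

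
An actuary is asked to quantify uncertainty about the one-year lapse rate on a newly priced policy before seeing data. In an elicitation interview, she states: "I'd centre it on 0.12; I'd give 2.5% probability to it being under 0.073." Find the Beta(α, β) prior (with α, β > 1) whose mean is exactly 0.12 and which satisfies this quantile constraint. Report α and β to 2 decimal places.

α ≈ 17.83, β ≈ 130.78

With mean 0.12 fixed, write α = 0.12s, β = 0.88s where s = α+β.
Need P(θ < 0.073) = 0.025 under Beta(0.12s, 0.88s). Normal approximation: (q−m)/√(m(1−m)/s) ≈ z_{0.025} = -1.96, so s ≈ 0.12·0.88·(-1.96)²/(0.073−0.12)² = 183.6.
At s = 183.6: P(θ<0.073) ≈ 0.014. Adjusting to match 0.025 gives s ≈ 148.61.
So α = 0.12·148.61 ≈ 17.83, β = 0.88·148.61 ≈ 130.78.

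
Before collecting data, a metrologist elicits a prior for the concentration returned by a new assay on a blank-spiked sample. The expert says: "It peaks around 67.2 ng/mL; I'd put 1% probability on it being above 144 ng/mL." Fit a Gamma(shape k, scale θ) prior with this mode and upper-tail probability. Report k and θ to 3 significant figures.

k ≈ 9.34, θ ≈ 8.05

Gamma(k,θ) with k>1 has mode (k−1)θ, so θ = 67.2/(k−1).
Need P(X < 144) = 0.99 with θ tied to k this way. Start at k = 2, θ = 67.2: P(X<144) ≈ 0.631.
Too low — raise k to concentrate. Iterating converges to k ≈ 9.34.
Then θ = 67.2/(9.34−1) ≈ 8.05.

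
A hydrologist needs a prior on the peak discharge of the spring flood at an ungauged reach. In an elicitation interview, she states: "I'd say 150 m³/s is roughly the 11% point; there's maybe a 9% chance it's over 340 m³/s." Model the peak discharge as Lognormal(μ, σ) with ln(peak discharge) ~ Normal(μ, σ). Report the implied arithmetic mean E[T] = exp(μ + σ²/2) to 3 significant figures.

If T ~ Lognormal(μ,σ) then ln T ~ Normal(μ,σ), so the p-quantile of ln T is μ + z_p·σ.
ln(150) = 5.011 and ln(340) = 5.829; z_{0.11} = -1.227, z_{0.91} = 1.341.
σ = (5.829 − 5.011)/(1.341 − (-1.227)) = 0.319.
μ = 5.011 − (-1.227)·0.319 = 5.402.
E[T] = exp(μ + σ²/2) = exp(5.402 + 0.0508) = 233 m³/s.

E[T] ≈ 233 m³/s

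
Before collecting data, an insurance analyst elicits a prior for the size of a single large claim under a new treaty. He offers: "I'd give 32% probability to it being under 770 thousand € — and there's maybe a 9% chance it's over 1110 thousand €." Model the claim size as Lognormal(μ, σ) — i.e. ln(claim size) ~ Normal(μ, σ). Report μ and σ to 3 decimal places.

If T ~ Lognormal(μ,σ) then ln T ~ Normal(μ,σ), so the p-quantile of ln T is μ + z_p·σ.
ln(770) = 6.646 and ln(1110) = 7.012; z_{0.32} = -0.4677, z_{0.91} = 1.341.
σ = (7.012 − 6.646)/(1.341 − (-0.4677)) = 0.202.
μ = 6.646 − (-0.4677)·0.202 = 6.741.

μ ≈ 6.741, σ ≈ 0.202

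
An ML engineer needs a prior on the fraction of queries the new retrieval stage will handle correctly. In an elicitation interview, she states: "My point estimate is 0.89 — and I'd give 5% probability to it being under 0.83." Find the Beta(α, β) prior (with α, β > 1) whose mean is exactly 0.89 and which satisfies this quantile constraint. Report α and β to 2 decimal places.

α ≈ 76.34, β ≈ 9.44

With mean 0.89 fixed, write α = 0.89s, β = 0.11s where s = α+β.
Need P(θ < 0.83) = 0.05 under Beta(0.89s, 0.11s). Normal approximation: (q−m)/√(m(1−m)/s) ≈ z_{0.05} = -1.64, so s ≈ 0.89·0.11·(-1.64)²/(0.83−0.89)² = 73.6.
At s = 73.6: P(θ<0.83) ≈ 0.062. Adjusting to match 0.05 gives s ≈ 85.77.
So α = 0.89·85.77 ≈ 76.34, β = 0.11·85.77 ≈ 9.44.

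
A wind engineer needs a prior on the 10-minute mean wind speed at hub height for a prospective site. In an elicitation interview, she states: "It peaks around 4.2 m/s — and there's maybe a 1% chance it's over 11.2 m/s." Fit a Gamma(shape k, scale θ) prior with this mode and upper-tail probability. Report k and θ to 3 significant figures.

Gamma(k,θ) with k>1 has mode (k−1)θ, so θ = 4.2/(k−1).
Need P(X < 11.2) = 0.99 with θ tied to k this way. Start at k = 2, θ = 4.2: P(X<11.2) ≈ 0.745.
Too low — raise k to concentrate. Iterating converges to k ≈ 5.81.
Then θ = 4.2/(5.81−1) ≈ 0.873.

k ≈ 5.81, θ ≈ 0.873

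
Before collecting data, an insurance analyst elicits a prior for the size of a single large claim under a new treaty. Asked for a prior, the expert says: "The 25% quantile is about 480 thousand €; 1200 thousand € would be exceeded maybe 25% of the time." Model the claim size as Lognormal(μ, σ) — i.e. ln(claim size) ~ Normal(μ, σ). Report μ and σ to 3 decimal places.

μ ≈ 6.632, σ ≈ 0.679

If T ~ Lognormal(μ,σ) then ln T ~ Normal(μ,σ), so the p-quantile of ln T is μ + z_p·σ.
ln(480) = 6.174 and ln(1200) = 7.09; z_{0.25} = -0.6745, z_{0.75} = 0.6745.
σ = (7.09 − 6.174)/(0.6745 − (-0.6745)) = 0.679.
μ = 6.174 − (-0.6745)·0.679 = 6.632.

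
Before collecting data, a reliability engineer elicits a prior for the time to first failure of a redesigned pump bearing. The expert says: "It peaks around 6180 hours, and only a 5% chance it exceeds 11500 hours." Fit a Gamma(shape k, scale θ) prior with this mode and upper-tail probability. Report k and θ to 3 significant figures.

k ≈ 8.22, θ ≈ 856

Gamma(k,θ) with k>1 has mode (k−1)θ, so θ = 6180/(k−1).
Need P(X < 11500) = 0.95 with θ tied to k this way. Start at k = 2, θ = 6180: P(X<11500) ≈ 0.555.
Too low — raise k to concentrate. Iterating converges to k ≈ 8.22.
Then θ = 6180/(8.22−1) ≈ 856.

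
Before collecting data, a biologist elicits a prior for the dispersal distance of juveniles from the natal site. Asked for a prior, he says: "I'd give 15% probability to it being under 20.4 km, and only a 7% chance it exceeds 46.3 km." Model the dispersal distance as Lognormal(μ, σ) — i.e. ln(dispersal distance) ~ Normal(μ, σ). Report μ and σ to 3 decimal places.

If T ~ Lognormal(μ,σ) then ln T ~ Normal(μ,σ), so the p-quantile of ln T is μ + z_p·σ.
ln(20.4) = 3.016 and ln(46.3) = 3.835; z_{0.15} = -1.036, z_{0.93} = 1.476.
σ = (3.835 − 3.016)/(1.476 − (-1.036)) = 0.326.
μ = 3.016 − (-1.036)·0.326 = 3.354.

μ ≈ 3.354, σ ≈ 0.326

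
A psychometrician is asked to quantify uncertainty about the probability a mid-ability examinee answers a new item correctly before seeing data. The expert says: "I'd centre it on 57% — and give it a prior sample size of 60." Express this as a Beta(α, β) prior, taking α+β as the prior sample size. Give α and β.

α = 34.2, β = 25.8

Under the effective-sample-size interpretation, Beta(α, β) has prior mean α/(α+β) and prior sample size α+β.
So α+β = 60 and α/(α+β) = 0.57, giving α = 0.57·60 = 34.2 and β = 60 − 34.2 = 25.8.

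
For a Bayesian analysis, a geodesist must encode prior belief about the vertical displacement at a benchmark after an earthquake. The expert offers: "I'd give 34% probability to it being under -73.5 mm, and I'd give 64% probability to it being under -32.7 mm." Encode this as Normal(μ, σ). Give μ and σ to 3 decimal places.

μ = -51.671, σ = 52.924

The p-quantile of Normal(μ,σ) is μ + z_p·σ, with z_{0.34} = -0.4125 and z_{0.64} = 0.3585.
Eliminate σ: μ = (z₂·x₁ − z₁·x₂)/(z₂ − z₁) = (0.3585·-73.5 − (-0.4125)·-32.7)/0.7709 = -51.671.
Then σ = (x₂ − x₁)/(z₂ − z₁) = (-32.7 − -73.5)/0.7709 = 52.924.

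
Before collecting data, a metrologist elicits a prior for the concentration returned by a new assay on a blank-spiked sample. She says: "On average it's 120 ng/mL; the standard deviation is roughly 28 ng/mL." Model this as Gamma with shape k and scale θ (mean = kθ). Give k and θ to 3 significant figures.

For Gamma(k, scale θ): mean = kθ, variance = kθ², so CV = 1/√k.
CV = SD/mean = 28/120 = 0.2333, hence k = 1/CV² = 18.4.
Then θ = mean/k = 120/18.4 = 6.53.

k ≈ 18.4, θ ≈ 6.53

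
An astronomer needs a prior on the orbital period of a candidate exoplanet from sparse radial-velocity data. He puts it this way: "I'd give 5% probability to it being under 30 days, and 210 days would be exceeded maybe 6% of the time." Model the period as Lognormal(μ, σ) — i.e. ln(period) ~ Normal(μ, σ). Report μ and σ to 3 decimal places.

μ ≈ 4.402, σ ≈ 0.608

If T ~ Lognormal(μ,σ) then ln T ~ Normal(μ,σ), so the p-quantile of ln T is μ + z_p·σ.
ln(30) = 3.401 and ln(210) = 5.347; z_{0.05} = -1.645, z_{0.94} = 1.555.
σ = (5.347 − 3.401)/(1.555 − (-1.645)) = 0.608.
μ = 3.401 − (-1.645)·0.608 = 4.402.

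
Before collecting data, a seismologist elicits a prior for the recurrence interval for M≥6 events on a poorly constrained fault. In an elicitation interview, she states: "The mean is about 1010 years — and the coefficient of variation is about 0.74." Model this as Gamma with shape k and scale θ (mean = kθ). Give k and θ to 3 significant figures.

For Gamma(k, scale θ): mean = kθ, variance = kθ², so CV = 1/√k.
CV = 0.74, hence k = 1/CV² = 1.83.
Then θ = mean/k = 1010/1.83 = 553.

k ≈ 1.83, θ ≈ 553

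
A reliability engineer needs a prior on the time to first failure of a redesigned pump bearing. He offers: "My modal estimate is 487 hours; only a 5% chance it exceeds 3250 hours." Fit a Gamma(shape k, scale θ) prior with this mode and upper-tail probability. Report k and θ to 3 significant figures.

Gamma(k,θ) with k>1 has mode (k−1)θ, so θ = 487/(k−1).
Need P(X < 3250) = 0.95 with θ tied to k this way. Start at k = 2, θ = 487: P(X<3250) ≈ 0.990.
Too high — lower k to spread out. Iterating converges to k ≈ 1.62.
Then θ = 487/(1.62−1) ≈ 792.

k ≈ 1.62, θ ≈ 792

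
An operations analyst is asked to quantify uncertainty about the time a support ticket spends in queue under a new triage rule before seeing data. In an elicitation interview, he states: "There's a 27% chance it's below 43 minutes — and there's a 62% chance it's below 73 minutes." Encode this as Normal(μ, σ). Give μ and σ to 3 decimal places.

μ = 63.020, σ = 32.669

For Normal(μ,σ), the p-quantile is μ + z_p·σ. Here z_{0.27} = -0.6128, z_{0.62} = 0.3055.
So 43 = μ − 0.6128σ and 73 = μ + 0.3055σ.
Subtracting: σ = (73 − 43)/(0.3055 − (-0.6128)) = 32.669.
Then μ = 43 − (-0.6128)·32.669 = 63.020.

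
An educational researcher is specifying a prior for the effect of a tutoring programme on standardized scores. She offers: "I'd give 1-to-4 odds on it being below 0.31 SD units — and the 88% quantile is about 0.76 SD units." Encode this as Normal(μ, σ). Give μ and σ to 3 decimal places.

For Normal(μ,σ), the p-quantile is μ + z_p·σ. Here z_{0.2} = -0.8416, z_{0.88} = 1.175.
So 0.31 = μ − 0.8416σ and 0.76 = μ + 1.175σ.
Subtracting: σ = (0.76 − 0.31)/(1.175 − (-0.8416)) = 0.223.
Then μ = 0.31 − (-0.8416)·0.223 = 0.498.

μ = 0.498, σ = 0.223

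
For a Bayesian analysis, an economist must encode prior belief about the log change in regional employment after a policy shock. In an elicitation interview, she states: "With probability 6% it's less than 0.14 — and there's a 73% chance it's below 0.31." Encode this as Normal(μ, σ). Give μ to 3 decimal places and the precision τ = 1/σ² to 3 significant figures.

μ = 0.262, τ = 163

The p-quantile of Normal(μ,σ) is μ + z_p·σ, with z_{0.06} = -1.555 and z_{0.73} = 0.6128.
Eliminate σ: μ = (z₂·x₁ − z₁·x₂)/(z₂ − z₁) = (0.6128·0.14 − (-1.555)·0.31)/2.168 = 0.262.
Then σ = (x₂ − x₁)/(z₂ − z₁) = (0.31 − 0.14)/2.168 = 0.078.
Precision τ = 1/σ² = 1/0.07843² = 163.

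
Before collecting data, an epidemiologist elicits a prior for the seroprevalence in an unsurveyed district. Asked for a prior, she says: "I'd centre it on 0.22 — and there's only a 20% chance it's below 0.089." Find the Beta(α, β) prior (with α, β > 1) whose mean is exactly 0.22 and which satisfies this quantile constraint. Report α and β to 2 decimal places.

α ≈ 1.56, β ≈ 5.55

With mean 0.22 fixed, write α = 0.22s, β = 0.78s where s = α+β.
Need P(θ < 0.089) = 0.2 under Beta(0.22s, 0.78s). Normal approximation: (q−m)/√(m(1−m)/s) ≈ z_{0.2} = -0.842, so s ≈ 0.22·0.78·(-0.842)²/(0.089−0.22)² = 7.1.
At s = 7.1: P(θ<0.089) ≈ 0.201. Adjusting to match 0.2 gives s ≈ 7.11.
So α = 0.22·7.11 ≈ 1.56, β = 0.78·7.11 ≈ 5.55.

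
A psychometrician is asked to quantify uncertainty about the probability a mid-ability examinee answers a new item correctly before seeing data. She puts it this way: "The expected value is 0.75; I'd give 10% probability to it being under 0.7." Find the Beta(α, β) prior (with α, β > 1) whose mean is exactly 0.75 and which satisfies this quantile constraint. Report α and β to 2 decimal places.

With mean 0.75 fixed, write α = 0.75s, β = 0.25s where s = α+β.
Need P(θ < 0.7) = 0.1 under Beta(0.75s, 0.25s). Normal approximation: (q−m)/√(m(1−m)/s) ≈ z_{0.1} = -1.28, so s ≈ 0.75·0.25·(-1.28)²/(0.7−0.75)² = 123.2.
At s = 123.2: P(θ<0.7) ≈ 0.103. Adjusting to match 0.1 gives s ≈ 126.77.
So α = 0.75·126.77 ≈ 95.08, β = 0.25·126.77 ≈ 31.69.

α ≈ 95.08, β ≈ 31.69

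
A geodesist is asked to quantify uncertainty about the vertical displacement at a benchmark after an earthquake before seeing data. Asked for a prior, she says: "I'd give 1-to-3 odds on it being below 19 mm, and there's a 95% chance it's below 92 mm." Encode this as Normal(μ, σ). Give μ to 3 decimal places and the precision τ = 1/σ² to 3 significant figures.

The p-quantile of Normal(μ,σ) is μ + z_p·σ, with z_{0.25} = -0.6745 and z_{0.95} = 1.645.
Eliminate σ: μ = (z₂·x₁ − z₁·x₂)/(z₂ − z₁) = (1.645·19 − (-0.6745)·92)/2.319 = 40.229.
Then σ = (x₂ − x₁)/(z₂ − z₁) = (92 − 19)/2.319 = 31.474.
Precision τ = 1/σ² = 1/31.47² = 0.00101.

μ = 40.229, τ = 0.00101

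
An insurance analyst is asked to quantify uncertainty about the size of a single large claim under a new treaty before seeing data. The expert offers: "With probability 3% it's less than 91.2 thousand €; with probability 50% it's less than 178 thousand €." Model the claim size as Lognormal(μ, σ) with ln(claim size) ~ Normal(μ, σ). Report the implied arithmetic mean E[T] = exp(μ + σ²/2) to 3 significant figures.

If T ~ Lognormal(μ,σ) then ln T ~ Normal(μ,σ), so the p-quantile of ln T is μ + z_p·σ.
ln(91.2) = 4.513 and ln(178) = 5.182; z_{0.03} = -1.881, z_{0.5} = 0.
σ = (5.182 − 4.513)/(0 − (-1.881)) = 0.356.
μ = 4.513 − (-1.881)·0.356 = 5.182.
E[T] = exp(μ + σ²/2) = exp(5.182 + 0.0632) = 190 thousand €.

E[T] ≈ 190 thousand €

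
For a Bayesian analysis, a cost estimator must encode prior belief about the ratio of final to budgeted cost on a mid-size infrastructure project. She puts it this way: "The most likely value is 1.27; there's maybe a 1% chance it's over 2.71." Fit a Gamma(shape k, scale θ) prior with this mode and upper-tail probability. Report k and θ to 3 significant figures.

Gamma(k,θ) with k>1 has mode (k−1)θ, so θ = 1.27/(k−1).
Need P(X < 2.71) = 0.99 with θ tied to k this way. Start at k = 2, θ = 1.27: P(X<2.71) ≈ 0.629.
Too low — raise k to concentrate. Iterating converges to k ≈ 9.44.
Then θ = 1.27/(9.44−1) ≈ 0.15.

k ≈ 9.44, θ ≈ 0.15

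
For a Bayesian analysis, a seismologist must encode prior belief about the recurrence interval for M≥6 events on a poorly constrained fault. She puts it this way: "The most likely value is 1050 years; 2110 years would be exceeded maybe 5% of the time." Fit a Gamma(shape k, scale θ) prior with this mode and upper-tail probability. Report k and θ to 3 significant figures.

Gamma(k,θ) with k>1 has mode (k−1)θ, so θ = 1050/(k−1).
Need P(X < 2110) = 0.95 with θ tied to k this way. Start at k = 2, θ = 1050: P(X<2110) ≈ 0.597.
Too low — raise k to concentrate. Iterating converges to k ≈ 6.69.
Then θ = 1050/(6.69−1) ≈ 185.

k ≈ 6.69, θ ≈ 185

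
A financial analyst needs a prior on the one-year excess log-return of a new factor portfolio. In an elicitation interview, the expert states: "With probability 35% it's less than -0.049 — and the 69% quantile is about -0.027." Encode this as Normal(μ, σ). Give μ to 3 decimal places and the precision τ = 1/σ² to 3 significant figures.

The p-quantile of Normal(μ,σ) is μ + z_p·σ, with z_{0.35} = -0.3853 and z_{0.69} = 0.4959.
Eliminate σ: μ = (z₂·x₁ − z₁·x₂)/(z₂ − z₁) = (0.4959·-0.049 − (-0.3853)·-0.027)/0.8812 = -0.039.
Then σ = (x₂ − x₁)/(z₂ − z₁) = (-0.027 − -0.049)/0.8812 = 0.025.
Precision τ = 1/σ² = 1/0.02497² = 1600.

μ = -0.039, τ = 1600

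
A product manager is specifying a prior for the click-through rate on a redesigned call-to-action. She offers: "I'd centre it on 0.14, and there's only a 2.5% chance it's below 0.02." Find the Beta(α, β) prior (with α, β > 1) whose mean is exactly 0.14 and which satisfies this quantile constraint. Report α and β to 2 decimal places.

α ≈ 2.09, β ≈ 12.82

With mean 0.14 fixed, write α = 0.14s, β = 0.86s where s = α+β.
Need P(θ < 0.02) = 0.025 under Beta(0.14s, 0.86s). Normal approximation: (q−m)/√(m(1−m)/s) ≈ z_{0.025} = -1.96, so s ≈ 0.14·0.86·(-1.96)²/(0.02−0.14)² = 32.1.
At s = 32.1: P(θ<0.02) ≈ 0.001. Adjusting to match 0.025 gives s ≈ 14.90.
So α = 0.14·14.90 ≈ 2.09, β = 0.86·14.90 ≈ 12.82.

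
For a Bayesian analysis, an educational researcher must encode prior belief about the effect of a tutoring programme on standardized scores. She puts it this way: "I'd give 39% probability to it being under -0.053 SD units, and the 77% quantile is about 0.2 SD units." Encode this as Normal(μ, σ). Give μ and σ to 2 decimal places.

μ = 0.02, σ = 0.25

For Normal(μ,σ), the p-quantile is μ + z_p·σ. Here z_{0.39} = -0.2793, z_{0.77} = 0.7388.
So -0.053 = μ − 0.2793σ and 0.2 = μ + 0.7388σ.
Subtracting: σ = (0.2 − -0.053)/(0.7388 − (-0.2793)) = 0.25.
Then μ = -0.053 − (-0.2793)·0.25 = 0.02.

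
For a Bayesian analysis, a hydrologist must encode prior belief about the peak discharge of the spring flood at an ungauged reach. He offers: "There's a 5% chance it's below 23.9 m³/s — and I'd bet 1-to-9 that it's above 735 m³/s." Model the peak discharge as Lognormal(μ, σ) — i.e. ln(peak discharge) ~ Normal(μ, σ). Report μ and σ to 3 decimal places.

If T ~ Lognormal(μ,σ) then ln T ~ Normal(μ,σ), so the p-quantile of ln T is μ + z_p·σ.
ln(23.9) = 3.174 and ln(735) = 6.6; z_{0.05} = -1.645, z_{0.9} = 1.282.
σ = (6.6 − 3.174)/(1.282 − (-1.645)) = 1.171.
μ = 3.174 − (-1.645)·1.171 = 5.100.

μ ≈ 5.100, σ ≈ 1.171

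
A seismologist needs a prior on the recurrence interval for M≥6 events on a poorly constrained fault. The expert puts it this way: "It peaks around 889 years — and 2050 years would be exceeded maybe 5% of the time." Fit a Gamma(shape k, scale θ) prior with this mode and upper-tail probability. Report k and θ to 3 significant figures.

Gamma(k,θ) with k>1 has mode (k−1)θ, so θ = 889/(k−1).
Need P(X < 2050) = 0.95 with θ tied to k this way. Start at k = 2, θ = 889: P(X<2050) ≈ 0.671.
Too low — raise k to concentrate. Iterating converges to k ≈ 4.92.
Then θ = 889/(4.92−1) ≈ 227.

k ≈ 4.92, θ ≈ 227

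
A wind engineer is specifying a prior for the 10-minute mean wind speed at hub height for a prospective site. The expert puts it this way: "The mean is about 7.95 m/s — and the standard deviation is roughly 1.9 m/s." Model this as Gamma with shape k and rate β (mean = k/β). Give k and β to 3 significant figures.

k ≈ 17.5, β ≈ 2.2

For Gamma(k, rate β): mean = k/β, variance = k/β², so CV = 1/√k.
CV = SD/mean = 1.9/7.95 = 0.239, hence k = 1/CV² = 17.5.
Then β = k/mean = 17.5/7.95 = 2.2.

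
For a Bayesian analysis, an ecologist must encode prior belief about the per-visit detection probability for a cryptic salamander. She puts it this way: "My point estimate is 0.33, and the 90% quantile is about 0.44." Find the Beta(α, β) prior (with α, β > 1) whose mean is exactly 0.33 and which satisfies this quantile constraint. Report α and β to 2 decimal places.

With mean 0.33 fixed, write α = 0.33s, β = 0.67s where s = α+β.
Need P(θ < 0.44) = 0.9 under Beta(0.33s, 0.67s). Normal approximation: (q−m)/√(m(1−m)/s) ≈ z_{0.9} = 1.28, so s ≈ 0.33·0.67·(1.28)²/(0.44−0.33)² = 30.0.
At s = 30.0: P(θ<0.44) ≈ 0.897. Adjusting to match 0.9 gives s ≈ 30.91.
So α = 0.33·30.91 ≈ 10.20, β = 0.67·30.91 ≈ 20.71.

α ≈ 10.20, β ≈ 20.71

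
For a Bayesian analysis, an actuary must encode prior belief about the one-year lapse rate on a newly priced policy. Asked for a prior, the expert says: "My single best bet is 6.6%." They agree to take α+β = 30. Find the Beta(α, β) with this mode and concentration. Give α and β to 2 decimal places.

α = 2.85, β = 27.15

For α,β > 1 the Beta mode is (α−1)/(α+β−2). With α+β = 30, the mode is (α−1)/28.
Set (α−1)/28 = 0.066 → α = 1 + 0.066·28 = 2.85.
β = 30 − α = 27.15.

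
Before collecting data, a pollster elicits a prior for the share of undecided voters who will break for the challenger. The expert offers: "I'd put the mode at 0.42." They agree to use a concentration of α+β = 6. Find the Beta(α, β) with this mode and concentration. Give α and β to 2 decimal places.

For α,β > 1 the Beta mode is (α−1)/(α+β−2). With α+β = 6, the mode is (α−1)/4.
Set (α−1)/4 = 0.42 → α = 1 + 0.42·4 = 2.68.
β = 6 − α = 3.32.

α = 2.68, β = 3.32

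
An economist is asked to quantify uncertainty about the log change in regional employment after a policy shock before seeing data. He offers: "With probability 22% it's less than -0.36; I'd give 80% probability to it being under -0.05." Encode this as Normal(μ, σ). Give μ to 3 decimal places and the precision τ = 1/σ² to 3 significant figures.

μ = -0.212, τ = 27.1

For Normal(μ,σ), the p-quantile is μ + z_p·σ. Here z_{0.22} = -0.7722, z_{0.8} = 0.8416.
So -0.36 = μ − 0.7722σ and -0.05 = μ + 0.8416σ.
Subtracting: σ = (-0.05 − -0.36)/(0.8416 − (-0.7722)) = 0.192.
Then μ = -0.36 − (-0.7722)·0.192 = -0.212.
Precision τ = 1/σ² = 1/0.1921² = 27.1.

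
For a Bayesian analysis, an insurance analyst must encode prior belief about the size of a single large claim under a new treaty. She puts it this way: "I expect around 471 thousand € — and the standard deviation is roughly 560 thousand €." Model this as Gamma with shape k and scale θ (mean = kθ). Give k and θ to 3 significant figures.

For Gamma(k, scale θ): mean = kθ, variance = kθ², so CV = 1/√k.
CV = SD/mean = 560/471 = 1.189, hence k = 1/CV² = 0.707.
Then θ = mean/k = 471/0.707 = 666.

k ≈ 0.707, θ ≈ 666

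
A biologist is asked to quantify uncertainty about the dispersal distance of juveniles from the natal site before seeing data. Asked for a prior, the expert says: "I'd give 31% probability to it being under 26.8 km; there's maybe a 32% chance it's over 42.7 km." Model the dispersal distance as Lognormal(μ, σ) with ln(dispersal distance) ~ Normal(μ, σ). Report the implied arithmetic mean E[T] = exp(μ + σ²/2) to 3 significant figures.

If T ~ Lognormal(μ,σ) then ln T ~ Normal(μ,σ), so the p-quantile of ln T is μ + z_p·σ.
ln(26.8) = 3.288 and ln(42.7) = 3.754; z_{0.31} = -0.4959, z_{0.68} = 0.4677.
σ = (3.754 − 3.288)/(0.4677 − (-0.4959)) = 0.483.
μ = 3.288 − (-0.4959)·0.483 = 3.528.
E[T] = exp(μ + σ²/2) = exp(3.528 + 0.1168) = 38.3 km.

E[T] ≈ 38.3 km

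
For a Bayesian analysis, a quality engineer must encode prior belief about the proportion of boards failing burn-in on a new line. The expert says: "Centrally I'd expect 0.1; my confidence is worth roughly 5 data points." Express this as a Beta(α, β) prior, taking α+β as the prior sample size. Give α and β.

Under the effective-sample-size interpretation, Beta(α, β) has prior mean α/(α+β) and prior sample size α+β.
So α+β = 5 and α/(α+β) = 0.1, giving α = 0.1·5 = 0.5 and β = 5 − 0.5 = 4.5.

α = 0.5, β = 4.5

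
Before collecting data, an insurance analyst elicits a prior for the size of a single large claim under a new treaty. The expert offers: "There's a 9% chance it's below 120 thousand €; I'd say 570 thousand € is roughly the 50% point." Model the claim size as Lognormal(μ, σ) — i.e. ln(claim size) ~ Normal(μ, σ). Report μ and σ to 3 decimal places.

If T ~ Lognormal(μ,σ) then ln T ~ Normal(μ,σ), so the p-quantile of ln T is μ + z_p·σ.
ln(120) = 4.787 and ln(570) = 6.346; z_{0.09} = -1.341, z_{0.5} = 0.
σ = (6.346 − 4.787)/(0 − (-1.341)) = 1.162.
μ = 4.787 − (-1.341)·1.162 = 6.346.

μ ≈ 6.346, σ ≈ 1.162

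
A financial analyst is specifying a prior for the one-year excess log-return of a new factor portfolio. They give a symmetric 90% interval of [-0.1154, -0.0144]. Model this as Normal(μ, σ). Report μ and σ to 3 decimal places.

μ = -0.065, σ = 0.031

A symmetric 90% interval runs μ ± z·σ with z = 1.645.
Half-width = 0.0505, so σ = 0.0505/1.645 = 0.031.
μ is the interval midpoint, -0.065.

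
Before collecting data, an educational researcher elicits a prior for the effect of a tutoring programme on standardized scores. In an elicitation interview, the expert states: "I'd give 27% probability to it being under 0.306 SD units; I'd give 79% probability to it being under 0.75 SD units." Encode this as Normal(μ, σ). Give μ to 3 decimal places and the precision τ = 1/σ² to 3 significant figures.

For Normal(μ,σ), the p-quantile is μ + z_p·σ. Here z_{0.27} = -0.6128, z_{0.79} = 0.8064.
So 0.306 = μ − 0.6128σ and 0.75 = μ + 0.8064σ.
Subtracting: σ = (0.75 − 0.306)/(0.8064 − (-0.6128)) = 0.313.
Then μ = 0.306 − (-0.6128)·0.313 = 0.498.
Precision τ = 1/σ² = 1/0.3128² = 10.2.

μ = 0.498, τ = 10.2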